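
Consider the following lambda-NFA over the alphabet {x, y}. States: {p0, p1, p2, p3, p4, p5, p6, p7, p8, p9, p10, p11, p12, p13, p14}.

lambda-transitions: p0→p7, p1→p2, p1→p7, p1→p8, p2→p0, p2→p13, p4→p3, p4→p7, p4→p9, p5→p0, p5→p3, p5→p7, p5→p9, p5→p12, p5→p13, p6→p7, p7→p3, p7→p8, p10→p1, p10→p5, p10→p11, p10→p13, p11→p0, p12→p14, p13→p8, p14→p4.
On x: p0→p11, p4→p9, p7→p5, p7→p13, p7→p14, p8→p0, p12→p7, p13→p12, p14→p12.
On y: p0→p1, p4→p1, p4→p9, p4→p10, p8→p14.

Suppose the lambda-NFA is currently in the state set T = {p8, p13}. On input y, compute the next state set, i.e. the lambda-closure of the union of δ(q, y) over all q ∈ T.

p8 on y → {p14}.
No y-transition from p13.
Union after reading y: {p14}.
Now take the lambda-closure:
From p14 via lambda: add p4.
From p4 via lambda: add p3, p7, p9.
From p7 via lambda: add p8.
No new states can be added; the closed set is {p3, p4, p7, p8, p9, p14}.

{p3, p4, p7, p8, p9, p14}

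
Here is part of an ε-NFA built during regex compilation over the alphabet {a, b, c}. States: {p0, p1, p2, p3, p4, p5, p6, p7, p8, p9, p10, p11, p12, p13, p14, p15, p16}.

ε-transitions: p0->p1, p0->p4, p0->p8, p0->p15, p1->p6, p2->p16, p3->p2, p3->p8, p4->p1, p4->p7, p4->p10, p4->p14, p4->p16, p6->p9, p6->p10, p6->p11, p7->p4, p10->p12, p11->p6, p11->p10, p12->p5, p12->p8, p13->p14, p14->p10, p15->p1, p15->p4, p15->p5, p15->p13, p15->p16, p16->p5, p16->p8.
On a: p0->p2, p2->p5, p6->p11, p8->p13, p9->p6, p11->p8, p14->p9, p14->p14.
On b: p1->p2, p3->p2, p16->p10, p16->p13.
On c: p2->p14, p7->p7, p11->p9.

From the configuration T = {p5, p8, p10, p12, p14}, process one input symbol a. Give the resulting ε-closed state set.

p8 on a → {p13}.
p14 on a → {p9, p14}.
No a-transition from p5, p10, p12.
Union after reading a: {p9, p13, p14}.
Now take the ε-closure:
From p14 via ε: add p10.
From p10 via ε: add p12.
From p12 via ε: add p5, p8.
No new states can be added; the closed set is {p5, p8, p9, p10, p12, p13, p14}.

{p5, p8, p9, p10, p12, p13, p14}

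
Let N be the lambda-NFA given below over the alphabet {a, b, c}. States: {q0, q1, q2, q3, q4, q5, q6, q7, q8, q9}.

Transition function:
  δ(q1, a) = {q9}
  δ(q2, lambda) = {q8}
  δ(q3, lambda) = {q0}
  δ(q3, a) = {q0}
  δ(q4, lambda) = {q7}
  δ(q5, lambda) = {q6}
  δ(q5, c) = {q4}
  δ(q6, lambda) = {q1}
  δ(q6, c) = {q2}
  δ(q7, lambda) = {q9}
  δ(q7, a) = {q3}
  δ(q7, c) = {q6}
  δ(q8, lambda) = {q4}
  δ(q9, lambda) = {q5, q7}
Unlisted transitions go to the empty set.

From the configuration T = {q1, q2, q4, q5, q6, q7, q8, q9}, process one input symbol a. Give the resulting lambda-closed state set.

{q0, q1, q3, q5, q6, q7, q9}

q1 on a → {q9}.
q7 on a → {q3}.
No a-transition from q2, q4, q5, q6, q8, q9.
Union after reading a: {q3, q9}.
Now take the lambda-closure:
From q3 via lambda: add q0.
From q9 via lambda: add q5, q7.
From q5 via lambda: add q6.
From q6 via lambda: add q1.
No new states can be added; the closed set is {q0, q1, q3, q5, q6, q7, q9}.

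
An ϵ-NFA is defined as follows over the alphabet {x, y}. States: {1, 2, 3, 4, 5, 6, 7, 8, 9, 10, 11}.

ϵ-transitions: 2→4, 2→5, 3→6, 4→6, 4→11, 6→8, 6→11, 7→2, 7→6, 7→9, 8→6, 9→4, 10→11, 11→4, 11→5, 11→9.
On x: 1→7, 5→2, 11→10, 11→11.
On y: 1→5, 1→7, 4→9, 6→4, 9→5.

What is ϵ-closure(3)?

{3, 4, 5, 6, 8, 9, 11}

Start with {3}.
From 3 via ϵ: add 6.
From 6 via ϵ: add 8, 11.
From 11 via ϵ: add 4, 5, 9.
No new states can be added; the closed set is {3, 4, 5, 6, 8, 9, 11}.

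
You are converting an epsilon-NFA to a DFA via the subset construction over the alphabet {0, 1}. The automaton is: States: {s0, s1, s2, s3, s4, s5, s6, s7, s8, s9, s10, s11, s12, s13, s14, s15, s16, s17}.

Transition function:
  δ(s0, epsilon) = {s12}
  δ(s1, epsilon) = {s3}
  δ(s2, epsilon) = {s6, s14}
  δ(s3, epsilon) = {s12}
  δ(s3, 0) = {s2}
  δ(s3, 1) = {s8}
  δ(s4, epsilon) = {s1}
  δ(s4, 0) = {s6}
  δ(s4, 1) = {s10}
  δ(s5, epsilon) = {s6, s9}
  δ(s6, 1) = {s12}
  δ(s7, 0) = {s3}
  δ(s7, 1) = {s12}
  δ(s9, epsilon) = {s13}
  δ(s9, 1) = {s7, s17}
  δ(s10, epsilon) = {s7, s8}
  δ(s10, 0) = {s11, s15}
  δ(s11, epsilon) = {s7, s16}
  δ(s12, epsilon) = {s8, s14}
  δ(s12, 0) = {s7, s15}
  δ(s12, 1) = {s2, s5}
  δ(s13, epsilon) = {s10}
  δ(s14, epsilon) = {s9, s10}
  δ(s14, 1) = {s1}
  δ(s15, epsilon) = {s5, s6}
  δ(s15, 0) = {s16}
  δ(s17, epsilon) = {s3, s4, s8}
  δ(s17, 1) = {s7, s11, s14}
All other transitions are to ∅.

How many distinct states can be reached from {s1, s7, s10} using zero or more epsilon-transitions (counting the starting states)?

Start with {s1, s7, s10}.
From s1 via epsilon: add s3.
From s10 via epsilon: add s8.
From s3 via epsilon: add s12.
From s12 via epsilon: add s14.
From s14 via epsilon: add s9.
From s9 via epsilon: add s13.
epsilon-closure = {s1, s3, s7, s8, s9, s10, s12, s13, s14}, which has 9 states.

9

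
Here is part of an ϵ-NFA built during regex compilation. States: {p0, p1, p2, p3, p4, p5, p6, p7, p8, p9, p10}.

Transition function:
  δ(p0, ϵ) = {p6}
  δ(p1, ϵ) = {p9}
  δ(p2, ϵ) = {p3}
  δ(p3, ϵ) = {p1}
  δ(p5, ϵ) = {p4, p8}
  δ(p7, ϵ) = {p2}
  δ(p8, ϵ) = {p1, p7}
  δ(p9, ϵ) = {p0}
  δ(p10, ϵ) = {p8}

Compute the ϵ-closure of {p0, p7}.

{p0, p1, p2, p3, p6, p7, p9}

Start with {p0, p7}.
From p0 via ϵ: add p6.
From p7 via ϵ: add p2.
From p2 via ϵ: add p3.
From p3 via ϵ: add p1.
From p1 via ϵ: add p9.
No new states can be added; the closed set is {p0, p1, p2, p3, p6, p7, p9}.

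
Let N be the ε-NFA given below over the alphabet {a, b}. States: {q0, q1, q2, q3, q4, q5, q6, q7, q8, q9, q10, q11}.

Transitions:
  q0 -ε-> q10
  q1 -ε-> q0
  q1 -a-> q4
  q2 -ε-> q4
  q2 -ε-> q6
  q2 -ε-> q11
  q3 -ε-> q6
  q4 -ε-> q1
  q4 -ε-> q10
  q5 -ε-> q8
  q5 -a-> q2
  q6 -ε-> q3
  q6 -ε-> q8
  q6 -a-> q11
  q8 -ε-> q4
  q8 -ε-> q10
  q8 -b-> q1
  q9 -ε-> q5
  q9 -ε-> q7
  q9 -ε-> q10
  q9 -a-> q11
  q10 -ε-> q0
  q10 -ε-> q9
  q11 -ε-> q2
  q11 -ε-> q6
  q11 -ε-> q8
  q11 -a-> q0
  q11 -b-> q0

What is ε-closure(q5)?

{q0, q1, q4, q5, q7, q8, q9, q10}

Start with {q5}.
From q5 via ε: add q8.
From q8 via ε: add q4, q10.
From q4 via ε: add q1.
From q10 via ε: add q0, q9.
From q9 via ε: add q7.
No new states can be added; the closed set is {q0, q1, q4, q5, q7, q8, q9, q10}.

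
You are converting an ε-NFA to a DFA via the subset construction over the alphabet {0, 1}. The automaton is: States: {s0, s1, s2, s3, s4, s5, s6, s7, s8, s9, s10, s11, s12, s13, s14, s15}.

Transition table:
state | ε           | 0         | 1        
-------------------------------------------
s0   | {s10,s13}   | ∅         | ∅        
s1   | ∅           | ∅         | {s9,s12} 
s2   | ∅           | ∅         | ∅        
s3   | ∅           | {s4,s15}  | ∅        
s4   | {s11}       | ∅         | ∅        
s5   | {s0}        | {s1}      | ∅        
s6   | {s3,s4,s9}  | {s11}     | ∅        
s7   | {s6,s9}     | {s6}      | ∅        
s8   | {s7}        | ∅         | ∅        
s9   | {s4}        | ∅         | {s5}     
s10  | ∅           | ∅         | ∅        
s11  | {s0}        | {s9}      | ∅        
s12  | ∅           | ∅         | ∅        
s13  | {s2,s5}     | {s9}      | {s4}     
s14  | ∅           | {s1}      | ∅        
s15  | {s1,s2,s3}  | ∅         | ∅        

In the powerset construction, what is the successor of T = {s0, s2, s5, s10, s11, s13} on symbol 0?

s5 on 0 → {s1}.
s11 on 0 → {s9}.
s13 on 0 → {s9}.
No 0-transition from s0, s2, s10.
Union after reading 0: {s1, s9}.
Now take the ε-closure:
From s9 via ε: add s4.
From s4 via ε: add s11.
From s11 via ε: add s0.
From s0 via ε: add s10, s13.
From s13 via ε: add s2, s5.
No new states can be added; the closed set is {s0, s1, s2, s4, s5, s9, s10, s11, s13}.

{s0, s1, s2, s4, s5, s9, s10, s11, s13}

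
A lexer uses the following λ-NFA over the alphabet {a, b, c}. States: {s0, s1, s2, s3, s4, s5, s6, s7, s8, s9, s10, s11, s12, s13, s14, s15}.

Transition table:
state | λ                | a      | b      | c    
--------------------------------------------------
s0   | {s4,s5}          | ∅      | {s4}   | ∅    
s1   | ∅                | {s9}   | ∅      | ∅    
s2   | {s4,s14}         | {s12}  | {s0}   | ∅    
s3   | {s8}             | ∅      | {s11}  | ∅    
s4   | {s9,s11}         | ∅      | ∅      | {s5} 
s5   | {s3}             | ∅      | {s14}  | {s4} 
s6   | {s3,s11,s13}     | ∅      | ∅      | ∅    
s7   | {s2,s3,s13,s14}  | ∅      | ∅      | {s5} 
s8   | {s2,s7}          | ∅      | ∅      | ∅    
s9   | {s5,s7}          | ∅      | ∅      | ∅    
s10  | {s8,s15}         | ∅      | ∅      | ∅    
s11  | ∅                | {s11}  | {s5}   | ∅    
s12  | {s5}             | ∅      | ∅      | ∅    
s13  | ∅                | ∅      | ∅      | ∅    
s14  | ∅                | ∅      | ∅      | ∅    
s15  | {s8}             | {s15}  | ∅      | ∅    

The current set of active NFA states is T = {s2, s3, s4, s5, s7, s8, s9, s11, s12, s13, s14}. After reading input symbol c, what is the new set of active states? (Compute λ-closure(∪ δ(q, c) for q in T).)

s4 on c → {s5}.
s5 on c → {s4}.
s7 on c → {s5}.
No c-transition from s2, s3, s8, s9, s11, s12, s13, s14.
Union after reading c: {s4, s5}.
Now take the λ-closure:
From s4 via λ: add s9, s11.
From s5 via λ: add s3.
From s3 via λ: add s8.
From s9 via λ: add s7.
From s7 via λ: add s2, s13, s14.
No new states can be added; the closed set is {s2, s3, s4, s5, s7, s8, s9, s11, s13, s14}.

{s2, s3, s4, s5, s7, s8, s9, s11, s13, s14}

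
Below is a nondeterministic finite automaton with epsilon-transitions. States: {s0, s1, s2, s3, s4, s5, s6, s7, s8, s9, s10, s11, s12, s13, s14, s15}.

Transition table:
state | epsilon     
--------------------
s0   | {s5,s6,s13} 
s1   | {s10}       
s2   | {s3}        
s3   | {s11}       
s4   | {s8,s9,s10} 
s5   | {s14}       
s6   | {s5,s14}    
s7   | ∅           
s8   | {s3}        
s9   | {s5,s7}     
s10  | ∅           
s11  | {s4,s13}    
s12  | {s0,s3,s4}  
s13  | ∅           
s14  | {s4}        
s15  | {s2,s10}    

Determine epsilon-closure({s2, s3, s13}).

Start with {s2, s3, s13}.
From s3 via epsilon: add s11.
From s11 via epsilon: add s4.
From s4 via epsilon: add s8, s9, s10.
From s9 via epsilon: add s5, s7.
From s5 via epsilon: add s14.
No new states can be added; the closed set is {s2, s3, s4, s5, s7, s8, s9, s10, s11, s13, s14}.

{s2, s3, s4, s5, s7, s8, s9, s10, s11, s13, s14}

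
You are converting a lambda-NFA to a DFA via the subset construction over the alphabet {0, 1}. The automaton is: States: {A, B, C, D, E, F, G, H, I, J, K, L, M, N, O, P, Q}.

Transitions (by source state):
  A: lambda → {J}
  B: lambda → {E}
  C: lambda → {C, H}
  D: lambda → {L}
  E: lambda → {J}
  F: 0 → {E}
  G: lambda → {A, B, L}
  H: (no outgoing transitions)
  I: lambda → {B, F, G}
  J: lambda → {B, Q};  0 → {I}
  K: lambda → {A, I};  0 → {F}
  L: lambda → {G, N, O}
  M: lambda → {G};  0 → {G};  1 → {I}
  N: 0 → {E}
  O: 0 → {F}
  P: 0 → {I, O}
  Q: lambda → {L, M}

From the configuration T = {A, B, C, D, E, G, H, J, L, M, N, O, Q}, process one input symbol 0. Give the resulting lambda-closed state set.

{A, B, E, F, G, I, J, L, M, N, O, Q}

J on 0 → {I}.
M on 0 → {G}.
N on 0 → {E}.
O on 0 → {F}.
No 0-transition from A, B, C, D, E, G, H, L, Q.
Union after reading 0: {E, F, G, I}.
Now take the lambda-closure:
From E via lambda: add J.
From G via lambda: add A, B, L.
From J via lambda: add Q.
From L via lambda: add N, O.
From Q via lambda: add M.
No new states can be added; the closed set is {A, B, E, F, G, I, J, L, M, N, O, Q}.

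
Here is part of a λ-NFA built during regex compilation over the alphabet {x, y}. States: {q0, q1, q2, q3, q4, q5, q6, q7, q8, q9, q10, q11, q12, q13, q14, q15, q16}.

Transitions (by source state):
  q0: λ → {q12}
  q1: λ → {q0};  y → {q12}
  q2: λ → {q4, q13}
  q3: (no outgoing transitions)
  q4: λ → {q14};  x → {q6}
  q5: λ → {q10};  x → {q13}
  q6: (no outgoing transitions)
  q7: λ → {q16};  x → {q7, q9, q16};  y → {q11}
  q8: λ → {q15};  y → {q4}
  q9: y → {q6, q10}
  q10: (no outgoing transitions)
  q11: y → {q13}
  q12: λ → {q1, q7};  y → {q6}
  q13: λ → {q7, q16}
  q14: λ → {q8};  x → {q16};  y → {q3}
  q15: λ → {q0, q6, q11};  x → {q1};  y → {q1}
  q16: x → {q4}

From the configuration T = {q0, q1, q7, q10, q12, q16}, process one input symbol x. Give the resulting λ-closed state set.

{q0, q1, q4, q6, q7, q8, q9, q11, q12, q14, q15, q16}

q7 on x → {q7, q9, q16}.
q16 on x → {q4}.
No x-transition from q0, q1, q10, q12.
Union after reading x: {q4, q7, q9, q16}.
Now take the λ-closure:
From q4 via λ: add q14.
From q14 via λ: add q8.
From q8 via λ: add q15.
From q15 via λ: add q0, q6, q11.
From q0 via λ: add q12.
From q12 via λ: add q1.
No new states can be added; the closed set is {q0, q1, q4, q6, q7, q8, q9, q11, q12, q14, q15, q16}.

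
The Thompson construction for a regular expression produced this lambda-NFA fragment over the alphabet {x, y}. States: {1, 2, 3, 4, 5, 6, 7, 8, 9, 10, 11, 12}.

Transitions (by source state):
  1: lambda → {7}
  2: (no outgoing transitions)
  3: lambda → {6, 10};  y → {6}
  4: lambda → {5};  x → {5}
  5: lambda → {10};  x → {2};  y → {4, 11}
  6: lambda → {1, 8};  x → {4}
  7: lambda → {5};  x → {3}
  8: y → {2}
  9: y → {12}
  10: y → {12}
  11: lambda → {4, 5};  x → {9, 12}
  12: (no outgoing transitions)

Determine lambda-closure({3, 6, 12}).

{1, 3, 5, 6, 7, 8, 10, 12}

Start with {3, 6, 12}.
From 3 via lambda: add 10.
From 6 via lambda: add 1, 8.
From 1 via lambda: add 7.
From 7 via lambda: add 5.
No new states can be added; the closed set is {1, 3, 5, 6, 7, 8, 10, 12}.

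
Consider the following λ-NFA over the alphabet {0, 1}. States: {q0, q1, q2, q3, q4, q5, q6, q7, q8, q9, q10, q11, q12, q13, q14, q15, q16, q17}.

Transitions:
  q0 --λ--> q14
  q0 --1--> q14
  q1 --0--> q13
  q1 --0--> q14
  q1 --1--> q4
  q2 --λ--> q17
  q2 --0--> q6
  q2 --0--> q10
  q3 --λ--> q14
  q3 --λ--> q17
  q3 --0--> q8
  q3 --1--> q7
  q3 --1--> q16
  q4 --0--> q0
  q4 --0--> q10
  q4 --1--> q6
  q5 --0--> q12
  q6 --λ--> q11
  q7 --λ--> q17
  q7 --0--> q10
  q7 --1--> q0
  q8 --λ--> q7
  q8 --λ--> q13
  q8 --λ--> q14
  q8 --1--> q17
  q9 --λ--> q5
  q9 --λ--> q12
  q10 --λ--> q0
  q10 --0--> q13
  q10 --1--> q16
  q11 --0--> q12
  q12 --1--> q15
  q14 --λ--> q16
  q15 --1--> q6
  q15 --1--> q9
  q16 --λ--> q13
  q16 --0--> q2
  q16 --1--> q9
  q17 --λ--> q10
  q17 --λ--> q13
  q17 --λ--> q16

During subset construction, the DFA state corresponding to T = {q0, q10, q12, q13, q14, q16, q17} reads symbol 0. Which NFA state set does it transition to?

q10 on 0 → {q13}.
q16 on 0 → {q2}.
No 0-transition from q0, q12, q13, q14, q17.
Union after reading 0: {q2, q13}.
Now take the λ-closure:
From q2 via λ: add q17.
From q17 via λ: add q10, q16.
From q10 via λ: add q0.
From q0 via λ: add q14.
No new states can be added; the closed set is {q0, q2, q10, q13, q14, q16, q17}.

{q0, q2, q10, q13, q14, q16, q17}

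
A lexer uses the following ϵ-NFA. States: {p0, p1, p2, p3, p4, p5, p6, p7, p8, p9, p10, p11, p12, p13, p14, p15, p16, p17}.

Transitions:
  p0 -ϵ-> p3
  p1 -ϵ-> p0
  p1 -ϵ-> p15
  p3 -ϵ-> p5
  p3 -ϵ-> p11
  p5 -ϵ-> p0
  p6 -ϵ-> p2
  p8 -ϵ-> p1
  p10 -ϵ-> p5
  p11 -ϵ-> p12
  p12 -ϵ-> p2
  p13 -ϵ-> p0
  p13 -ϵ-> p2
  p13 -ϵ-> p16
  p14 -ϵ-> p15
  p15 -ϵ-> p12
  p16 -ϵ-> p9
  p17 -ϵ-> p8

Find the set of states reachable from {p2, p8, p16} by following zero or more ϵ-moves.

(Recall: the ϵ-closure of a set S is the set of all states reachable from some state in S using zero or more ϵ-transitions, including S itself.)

Start with {p2, p8, p16}.
From p8 via ϵ: add p1.
From p16 via ϵ: add p9.
From p1 via ϵ: add p0, p15.
From p0 via ϵ: add p3.
From p15 via ϵ: add p12.
From p3 via ϵ: add p5, p11.
No new states can be added; the closed set is {p0, p1, p2, p3, p5, p8, p9, p11, p12, p15, p16}.

{p0, p1, p2, p3, p5, p8, p9, p11, p12, p15, p16}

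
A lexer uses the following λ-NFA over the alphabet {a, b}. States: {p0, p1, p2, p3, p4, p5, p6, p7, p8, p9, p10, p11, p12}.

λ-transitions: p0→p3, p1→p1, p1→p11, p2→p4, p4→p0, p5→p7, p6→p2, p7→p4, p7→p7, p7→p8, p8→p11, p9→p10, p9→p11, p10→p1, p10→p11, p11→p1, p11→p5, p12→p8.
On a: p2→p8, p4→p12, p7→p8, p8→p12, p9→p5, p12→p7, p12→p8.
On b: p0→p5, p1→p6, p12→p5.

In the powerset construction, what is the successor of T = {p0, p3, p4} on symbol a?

p4 on a → {p12}.
No a-transition from p0, p3.
Union after reading a: {p12}.
Now take the λ-closure:
From p12 via λ: add p8.
From p8 via λ: add p11.
From p11 via λ: add p1, p5.
From p5 via λ: add p7.
From p7 via λ: add p4.
From p4 via λ: add p0.
From p0 via λ: add p3.
No new states can be added; the closed set is {p0, p1, p3, p4, p5, p7, p8, p11, p12}.

{p0, p1, p3, p4, p5, p7, p8, p11, p12}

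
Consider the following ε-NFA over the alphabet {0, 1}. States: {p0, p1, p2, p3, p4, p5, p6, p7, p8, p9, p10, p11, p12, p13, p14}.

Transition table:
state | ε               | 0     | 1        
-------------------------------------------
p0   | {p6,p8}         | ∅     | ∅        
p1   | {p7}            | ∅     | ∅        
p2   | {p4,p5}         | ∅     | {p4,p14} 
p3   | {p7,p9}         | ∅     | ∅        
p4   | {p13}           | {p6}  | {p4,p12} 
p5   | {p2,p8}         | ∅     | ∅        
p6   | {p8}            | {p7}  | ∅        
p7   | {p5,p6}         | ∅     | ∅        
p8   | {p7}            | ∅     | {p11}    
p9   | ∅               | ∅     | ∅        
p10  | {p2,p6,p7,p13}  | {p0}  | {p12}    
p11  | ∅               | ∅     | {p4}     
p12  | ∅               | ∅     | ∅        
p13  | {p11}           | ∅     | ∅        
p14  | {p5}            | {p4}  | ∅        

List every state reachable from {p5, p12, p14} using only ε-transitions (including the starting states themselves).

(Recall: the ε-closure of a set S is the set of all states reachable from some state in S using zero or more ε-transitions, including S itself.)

{p2, p4, p5, p6, p7, p8, p11, p12, p13, p14}

Start with {p5, p12, p14}.
From p5 via ε: add p2, p8.
From p2 via ε: add p4.
From p8 via ε: add p7.
From p4 via ε: add p13.
From p7 via ε: add p6.
From p13 via ε: add p11.
No new states can be added; the closed set is {p2, p4, p5, p6, p7, p8, p11, p12, p13, p14}.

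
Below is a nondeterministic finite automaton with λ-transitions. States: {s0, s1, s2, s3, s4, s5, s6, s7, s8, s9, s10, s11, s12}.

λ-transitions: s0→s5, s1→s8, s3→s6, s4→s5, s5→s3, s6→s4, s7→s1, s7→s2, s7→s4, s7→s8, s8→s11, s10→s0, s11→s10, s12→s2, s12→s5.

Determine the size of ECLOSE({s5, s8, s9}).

Start with {s5, s8, s9}.
From s5 via λ: add s3.
From s8 via λ: add s11.
From s3 via λ: add s6.
From s11 via λ: add s10.
From s6 via λ: add s4.
From s10 via λ: add s0.
λ-closure = {s0, s3, s4, s5, s6, s8, s9, s10, s11}, which has 9 states.

9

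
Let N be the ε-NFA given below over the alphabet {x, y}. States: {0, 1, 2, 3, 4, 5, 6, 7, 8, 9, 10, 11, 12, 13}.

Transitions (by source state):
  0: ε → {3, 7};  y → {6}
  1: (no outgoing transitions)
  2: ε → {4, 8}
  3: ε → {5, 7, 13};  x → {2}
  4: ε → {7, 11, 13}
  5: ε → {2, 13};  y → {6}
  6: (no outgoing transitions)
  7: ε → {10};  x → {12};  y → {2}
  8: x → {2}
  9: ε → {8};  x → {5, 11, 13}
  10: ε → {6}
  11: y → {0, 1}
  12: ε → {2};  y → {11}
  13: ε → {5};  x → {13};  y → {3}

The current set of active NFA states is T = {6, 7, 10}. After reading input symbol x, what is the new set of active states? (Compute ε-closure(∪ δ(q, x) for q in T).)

7 on x → {12}.
No x-transition from 6, 10.
Union after reading x: {12}.
Now take the ε-closure:
From 12 via ε: add 2.
From 2 via ε: add 4, 8.
From 4 via ε: add 7, 11, 13.
From 7 via ε: add 10.
From 13 via ε: add 5.
From 10 via ε: add 6.
No new states can be added; the closed set is {2, 4, 5, 6, 7, 8, 10, 11, 12, 13}.

{2, 4, 5, 6, 7, 8, 10, 11, 12, 13}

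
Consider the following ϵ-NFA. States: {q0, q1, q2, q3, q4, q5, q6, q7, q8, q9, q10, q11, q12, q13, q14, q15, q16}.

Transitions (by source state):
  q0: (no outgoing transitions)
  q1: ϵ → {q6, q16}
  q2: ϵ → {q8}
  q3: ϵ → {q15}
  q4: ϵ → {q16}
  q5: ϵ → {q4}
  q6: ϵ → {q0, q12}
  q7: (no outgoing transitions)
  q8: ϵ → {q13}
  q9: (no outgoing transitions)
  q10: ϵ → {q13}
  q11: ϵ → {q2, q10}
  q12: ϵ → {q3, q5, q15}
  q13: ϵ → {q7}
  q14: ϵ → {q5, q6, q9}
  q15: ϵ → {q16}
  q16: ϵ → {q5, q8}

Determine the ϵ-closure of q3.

{q3, q4, q5, q7, q8, q13, q15, q16}

Start with {q3}.
From q3 via ϵ: add q15.
From q15 via ϵ: add q16.
From q16 via ϵ: add q5, q8.
From q5 via ϵ: add q4.
From q8 via ϵ: add q13.
From q13 via ϵ: add q7.
No new states can be added; the closed set is {q3, q4, q5, q7, q8, q13, q15, q16}.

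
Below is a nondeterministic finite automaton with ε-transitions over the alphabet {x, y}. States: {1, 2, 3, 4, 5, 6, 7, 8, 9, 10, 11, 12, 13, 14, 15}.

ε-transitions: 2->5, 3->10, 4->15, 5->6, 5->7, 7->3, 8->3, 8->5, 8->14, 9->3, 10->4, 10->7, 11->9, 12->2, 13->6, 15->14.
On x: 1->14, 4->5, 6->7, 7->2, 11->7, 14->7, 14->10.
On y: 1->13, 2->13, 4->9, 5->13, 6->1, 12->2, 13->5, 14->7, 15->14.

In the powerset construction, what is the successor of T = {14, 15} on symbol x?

14 on x → {7, 10}.
No x-transition from 15.
Union after reading x: {7, 10}.
Now take the ε-closure:
From 7 via ε: add 3.
From 10 via ε: add 4.
From 4 via ε: add 15.
From 15 via ε: add 14.
No new states can be added; the closed set is {3, 4, 7, 10, 14, 15}.

{3, 4, 7, 10, 14, 15}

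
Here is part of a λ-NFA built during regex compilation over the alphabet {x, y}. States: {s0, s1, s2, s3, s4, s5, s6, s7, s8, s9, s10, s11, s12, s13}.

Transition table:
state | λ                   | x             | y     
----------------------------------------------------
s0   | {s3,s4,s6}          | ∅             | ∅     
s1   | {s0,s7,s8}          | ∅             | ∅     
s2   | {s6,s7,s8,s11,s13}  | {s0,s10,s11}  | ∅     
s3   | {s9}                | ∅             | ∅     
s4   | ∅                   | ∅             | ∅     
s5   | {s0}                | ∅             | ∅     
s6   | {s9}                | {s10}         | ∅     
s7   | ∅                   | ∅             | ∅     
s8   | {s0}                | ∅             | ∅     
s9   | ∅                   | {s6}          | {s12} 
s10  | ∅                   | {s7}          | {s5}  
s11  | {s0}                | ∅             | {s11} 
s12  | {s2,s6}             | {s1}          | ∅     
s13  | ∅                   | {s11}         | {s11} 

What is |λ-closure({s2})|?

10

Start with {s2}.
From s2 via λ: add s6, s7, s8, s11, s13.
From s6 via λ: add s9.
From s8 via λ: add s0.
From s0 via λ: add s3, s4.
λ-closure = {s0, s2, s3, s4, s6, s7, s8, s9, s11, s13}, which has 10 states.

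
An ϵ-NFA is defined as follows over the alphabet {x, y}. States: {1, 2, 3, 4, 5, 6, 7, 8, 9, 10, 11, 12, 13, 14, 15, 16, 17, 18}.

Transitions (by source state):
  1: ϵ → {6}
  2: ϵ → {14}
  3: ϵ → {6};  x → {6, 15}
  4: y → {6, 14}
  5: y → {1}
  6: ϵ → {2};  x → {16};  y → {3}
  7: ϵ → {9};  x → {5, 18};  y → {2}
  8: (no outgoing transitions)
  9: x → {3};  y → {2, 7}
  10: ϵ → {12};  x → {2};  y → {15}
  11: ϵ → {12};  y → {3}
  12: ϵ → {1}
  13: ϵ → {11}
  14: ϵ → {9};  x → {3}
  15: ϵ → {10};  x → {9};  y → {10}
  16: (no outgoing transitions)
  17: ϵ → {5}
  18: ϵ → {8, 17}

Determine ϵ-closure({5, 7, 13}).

{1, 2, 5, 6, 7, 9, 11, 12, 13, 14}

Start with {5, 7, 13}.
From 7 via ϵ: add 9.
From 13 via ϵ: add 11.
From 11 via ϵ: add 12.
From 12 via ϵ: add 1.
From 1 via ϵ: add 6.
From 6 via ϵ: add 2.
From 2 via ϵ: add 14.
No new states can be added; the closed set is {1, 2, 5, 6, 7, 9, 11, 12, 13, 14}.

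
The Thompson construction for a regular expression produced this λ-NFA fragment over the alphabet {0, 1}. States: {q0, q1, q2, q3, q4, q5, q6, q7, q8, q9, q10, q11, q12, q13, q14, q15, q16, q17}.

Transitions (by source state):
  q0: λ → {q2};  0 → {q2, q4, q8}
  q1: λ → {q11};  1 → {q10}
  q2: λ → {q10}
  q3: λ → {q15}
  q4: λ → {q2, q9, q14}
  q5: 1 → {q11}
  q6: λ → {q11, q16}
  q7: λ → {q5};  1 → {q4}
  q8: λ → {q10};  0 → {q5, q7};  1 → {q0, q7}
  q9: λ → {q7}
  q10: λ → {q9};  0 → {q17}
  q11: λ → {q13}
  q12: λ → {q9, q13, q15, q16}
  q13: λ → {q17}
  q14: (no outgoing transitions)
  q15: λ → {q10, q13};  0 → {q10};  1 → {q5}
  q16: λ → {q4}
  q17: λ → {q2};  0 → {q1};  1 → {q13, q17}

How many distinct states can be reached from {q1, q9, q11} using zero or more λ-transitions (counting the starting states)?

Start with {q1, q9, q11}.
From q9 via λ: add q7.
From q11 via λ: add q13.
From q7 via λ: add q5.
From q13 via λ: add q17.
From q17 via λ: add q2.
From q2 via λ: add q10.
λ-closure = {q1, q2, q5, q7, q9, q10, q11, q13, q17}, which has 9 states.

9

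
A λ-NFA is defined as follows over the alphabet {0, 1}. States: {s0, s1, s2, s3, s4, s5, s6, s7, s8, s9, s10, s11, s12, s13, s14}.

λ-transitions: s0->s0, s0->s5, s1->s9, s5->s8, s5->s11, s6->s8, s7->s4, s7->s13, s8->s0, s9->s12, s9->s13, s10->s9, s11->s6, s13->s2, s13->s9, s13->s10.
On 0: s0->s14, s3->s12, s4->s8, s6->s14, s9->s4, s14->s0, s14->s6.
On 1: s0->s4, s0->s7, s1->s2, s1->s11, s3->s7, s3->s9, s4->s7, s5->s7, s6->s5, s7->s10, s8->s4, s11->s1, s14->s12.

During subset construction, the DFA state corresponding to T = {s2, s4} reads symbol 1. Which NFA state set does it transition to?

{s2, s4, s7, s9, s10, s12, s13}

s4 on 1 → {s7}.
No 1-transition from s2.
Union after reading 1: {s7}.
Now take the λ-closure:
From s7 via λ: add s4, s13.
From s13 via λ: add s2, s9, s10.
From s9 via λ: add s12.
No new states can be added; the closed set is {s2, s4, s7, s9, s10, s12, s13}.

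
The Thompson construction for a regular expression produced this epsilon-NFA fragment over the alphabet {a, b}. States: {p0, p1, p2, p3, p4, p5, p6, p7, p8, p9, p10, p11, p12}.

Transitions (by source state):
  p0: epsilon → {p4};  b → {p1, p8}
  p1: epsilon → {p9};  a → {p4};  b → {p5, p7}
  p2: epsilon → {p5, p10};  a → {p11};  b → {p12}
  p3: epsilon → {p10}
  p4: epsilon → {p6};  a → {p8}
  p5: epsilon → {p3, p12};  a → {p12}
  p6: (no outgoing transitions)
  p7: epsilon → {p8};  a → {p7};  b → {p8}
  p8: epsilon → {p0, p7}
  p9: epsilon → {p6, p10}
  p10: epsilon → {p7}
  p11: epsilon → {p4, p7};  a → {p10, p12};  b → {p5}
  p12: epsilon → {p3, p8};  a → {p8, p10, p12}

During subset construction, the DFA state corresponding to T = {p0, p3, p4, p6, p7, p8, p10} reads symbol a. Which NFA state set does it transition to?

{p0, p4, p6, p7, p8}

p4 on a → {p8}.
p7 on a → {p7}.
No a-transition from p0, p3, p6, p8, p10.
Union after reading a: {p7, p8}.
Now take the epsilon-closure:
From p8 via epsilon: add p0.
From p0 via epsilon: add p4.
From p4 via epsilon: add p6.
No new states can be added; the closed set is {p0, p4, p6, p7, p8}.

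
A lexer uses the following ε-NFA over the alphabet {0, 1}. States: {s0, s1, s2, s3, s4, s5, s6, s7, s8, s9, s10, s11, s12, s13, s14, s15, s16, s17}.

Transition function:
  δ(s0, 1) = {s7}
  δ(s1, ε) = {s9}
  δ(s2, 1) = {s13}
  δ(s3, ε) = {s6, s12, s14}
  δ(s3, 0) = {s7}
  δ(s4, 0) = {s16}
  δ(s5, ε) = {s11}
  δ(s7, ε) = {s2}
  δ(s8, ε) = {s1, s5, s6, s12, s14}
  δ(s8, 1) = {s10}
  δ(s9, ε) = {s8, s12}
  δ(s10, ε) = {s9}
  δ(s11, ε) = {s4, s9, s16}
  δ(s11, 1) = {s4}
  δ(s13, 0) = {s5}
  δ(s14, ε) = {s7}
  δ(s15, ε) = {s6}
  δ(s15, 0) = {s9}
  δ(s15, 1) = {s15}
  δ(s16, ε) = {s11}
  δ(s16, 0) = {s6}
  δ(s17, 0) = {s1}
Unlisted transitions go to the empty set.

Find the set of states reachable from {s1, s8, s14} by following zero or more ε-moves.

Start with {s1, s8, s14}.
From s1 via ε: add s9.
From s8 via ε: add s5, s6, s12.
From s14 via ε: add s7.
From s5 via ε: add s11.
From s7 via ε: add s2.
From s11 via ε: add s4, s16.
No new states can be added; the closed set is {s1, s2, s4, s5, s6, s7, s8, s9, s11, s12, s14, s16}.

{s1, s2, s4, s5, s6, s7, s8, s9, s11, s12, s14, s16}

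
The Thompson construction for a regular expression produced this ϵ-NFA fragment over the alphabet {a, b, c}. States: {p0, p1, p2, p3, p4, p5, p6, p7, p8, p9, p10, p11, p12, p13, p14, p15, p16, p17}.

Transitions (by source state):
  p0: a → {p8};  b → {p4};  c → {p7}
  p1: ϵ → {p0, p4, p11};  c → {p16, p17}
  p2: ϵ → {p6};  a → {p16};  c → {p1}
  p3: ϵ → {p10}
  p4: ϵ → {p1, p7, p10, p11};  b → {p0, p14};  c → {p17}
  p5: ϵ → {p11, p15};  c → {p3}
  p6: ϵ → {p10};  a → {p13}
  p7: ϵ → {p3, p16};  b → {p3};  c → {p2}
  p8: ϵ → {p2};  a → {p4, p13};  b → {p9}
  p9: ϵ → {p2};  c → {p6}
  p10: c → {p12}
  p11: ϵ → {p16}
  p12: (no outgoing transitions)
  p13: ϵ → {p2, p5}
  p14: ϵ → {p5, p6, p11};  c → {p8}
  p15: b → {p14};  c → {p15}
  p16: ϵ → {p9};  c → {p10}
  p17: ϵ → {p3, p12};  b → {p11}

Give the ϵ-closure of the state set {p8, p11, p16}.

{p2, p6, p8, p9, p10, p11, p16}

Start with {p8, p11, p16}.
From p8 via ϵ: add p2.
From p16 via ϵ: add p9.
From p2 via ϵ: add p6.
From p6 via ϵ: add p10.
No new states can be added; the closed set is {p2, p6, p8, p9, p10, p11, p16}.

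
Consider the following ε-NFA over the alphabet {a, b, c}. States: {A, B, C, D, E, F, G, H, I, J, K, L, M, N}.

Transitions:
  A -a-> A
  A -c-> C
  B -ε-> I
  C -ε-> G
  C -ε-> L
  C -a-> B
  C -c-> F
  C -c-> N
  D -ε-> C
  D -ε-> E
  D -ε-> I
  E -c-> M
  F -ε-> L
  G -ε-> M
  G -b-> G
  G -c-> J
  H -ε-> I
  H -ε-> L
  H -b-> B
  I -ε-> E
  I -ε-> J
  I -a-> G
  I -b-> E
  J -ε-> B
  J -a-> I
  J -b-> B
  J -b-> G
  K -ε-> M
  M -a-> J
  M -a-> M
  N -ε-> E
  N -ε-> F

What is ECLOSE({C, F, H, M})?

Start with {C, F, H, M}.
From C via ε: add G, L.
From H via ε: add I.
From I via ε: add E, J.
From J via ε: add B.
No new states can be added; the closed set is {B, C, E, F, G, H, I, J, L, M}.

{B, C, E, F, G, H, I, J, L, M}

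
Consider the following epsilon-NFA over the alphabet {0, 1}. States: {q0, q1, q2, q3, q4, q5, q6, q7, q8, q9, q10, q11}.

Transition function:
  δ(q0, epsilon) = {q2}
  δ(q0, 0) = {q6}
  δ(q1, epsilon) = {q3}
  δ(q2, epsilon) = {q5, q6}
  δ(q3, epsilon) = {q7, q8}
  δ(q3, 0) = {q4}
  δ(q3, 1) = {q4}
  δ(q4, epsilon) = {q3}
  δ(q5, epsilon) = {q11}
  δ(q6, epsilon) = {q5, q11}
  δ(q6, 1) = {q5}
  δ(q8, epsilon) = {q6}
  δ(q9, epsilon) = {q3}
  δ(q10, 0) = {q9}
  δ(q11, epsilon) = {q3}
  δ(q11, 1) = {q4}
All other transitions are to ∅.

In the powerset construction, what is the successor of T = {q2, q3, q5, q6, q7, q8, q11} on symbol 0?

q3 on 0 → {q4}.
No 0-transition from q2, q5, q6, q7, q8, q11.
Union after reading 0: {q4}.
Now take the epsilon-closure:
From q4 via epsilon: add q3.
From q3 via epsilon: add q7, q8.
From q8 via epsilon: add q6.
From q6 via epsilon: add q5, q11.
No new states can be added; the closed set is {q3, q4, q5, q6, q7, q8, q11}.

{q3, q4, q5, q6, q7, q8, q11}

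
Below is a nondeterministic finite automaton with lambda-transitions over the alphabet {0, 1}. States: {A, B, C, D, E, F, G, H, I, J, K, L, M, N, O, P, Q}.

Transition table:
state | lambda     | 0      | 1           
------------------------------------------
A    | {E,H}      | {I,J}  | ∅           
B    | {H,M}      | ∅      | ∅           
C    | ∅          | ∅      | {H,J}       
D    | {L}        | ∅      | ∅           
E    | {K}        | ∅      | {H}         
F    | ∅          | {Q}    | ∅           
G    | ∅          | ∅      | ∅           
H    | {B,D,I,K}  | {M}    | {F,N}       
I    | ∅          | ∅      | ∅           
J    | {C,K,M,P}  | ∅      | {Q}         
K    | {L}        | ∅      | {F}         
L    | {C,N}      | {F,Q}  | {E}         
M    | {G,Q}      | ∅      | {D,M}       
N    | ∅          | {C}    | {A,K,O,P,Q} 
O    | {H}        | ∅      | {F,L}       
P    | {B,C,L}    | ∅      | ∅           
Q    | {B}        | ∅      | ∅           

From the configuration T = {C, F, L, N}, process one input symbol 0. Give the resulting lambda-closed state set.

{B, C, D, F, G, H, I, K, L, M, N, Q}

F on 0 → {Q}.
L on 0 → {F, Q}.
N on 0 → {C}.
No 0-transition from C.
Union after reading 0: {C, F, Q}.
Now take the lambda-closure:
From Q via lambda: add B.
From B via lambda: add H, M.
From H via lambda: add D, I, K.
From M via lambda: add G.
From D via lambda: add L.
From L via lambda: add N.
No new states can be added; the closed set is {B, C, D, F, G, H, I, K, L, M, N, Q}.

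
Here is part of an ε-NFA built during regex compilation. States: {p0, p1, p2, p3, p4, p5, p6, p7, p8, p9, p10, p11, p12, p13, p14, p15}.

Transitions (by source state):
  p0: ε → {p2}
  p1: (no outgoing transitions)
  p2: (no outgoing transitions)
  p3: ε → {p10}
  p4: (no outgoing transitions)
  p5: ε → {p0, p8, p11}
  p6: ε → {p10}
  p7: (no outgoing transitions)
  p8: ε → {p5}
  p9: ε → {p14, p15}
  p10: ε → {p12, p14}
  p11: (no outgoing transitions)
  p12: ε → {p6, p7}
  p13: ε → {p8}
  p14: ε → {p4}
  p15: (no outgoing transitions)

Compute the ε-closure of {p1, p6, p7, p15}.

Start with {p1, p6, p7, p15}.
From p6 via ε: add p10.
From p10 via ε: add p12, p14.
From p14 via ε: add p4.
No new states can be added; the closed set is {p1, p4, p6, p7, p10, p12, p14, p15}.

{p1, p4, p6, p7, p10, p12, p14, p15}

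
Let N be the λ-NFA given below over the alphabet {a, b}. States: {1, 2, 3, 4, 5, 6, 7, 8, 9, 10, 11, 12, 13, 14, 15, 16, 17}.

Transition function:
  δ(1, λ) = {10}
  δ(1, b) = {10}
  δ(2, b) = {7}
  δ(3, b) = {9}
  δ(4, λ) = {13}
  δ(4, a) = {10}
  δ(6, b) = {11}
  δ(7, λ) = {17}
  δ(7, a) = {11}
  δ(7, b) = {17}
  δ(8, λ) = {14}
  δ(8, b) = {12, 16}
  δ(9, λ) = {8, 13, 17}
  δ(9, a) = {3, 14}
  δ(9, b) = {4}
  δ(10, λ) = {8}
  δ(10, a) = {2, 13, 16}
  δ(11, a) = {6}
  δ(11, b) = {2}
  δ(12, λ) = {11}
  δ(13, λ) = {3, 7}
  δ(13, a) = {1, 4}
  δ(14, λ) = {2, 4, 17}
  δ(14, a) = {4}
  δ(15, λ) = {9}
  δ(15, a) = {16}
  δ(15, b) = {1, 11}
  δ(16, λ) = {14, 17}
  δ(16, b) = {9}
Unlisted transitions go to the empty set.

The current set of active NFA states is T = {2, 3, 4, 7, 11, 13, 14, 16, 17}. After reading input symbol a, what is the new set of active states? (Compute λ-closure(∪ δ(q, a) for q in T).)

4 on a → {10}.
7 on a → {11}.
11 on a → {6}.
13 on a → {1, 4}.
14 on a → {4}.
No a-transition from 2, 3, 16, 17.
Union after reading a: {1, 4, 6, 10, 11}.
Now take the λ-closure:
From 4 via λ: add 13.
From 10 via λ: add 8.
From 8 via λ: add 14.
From 13 via λ: add 3, 7.
From 7 via λ: add 17.
From 14 via λ: add 2.
No new states can be added; the closed set is {1, 2, 3, 4, 6, 7, 8, 10, 11, 13, 14, 17}.

{1, 2, 3, 4, 6, 7, 8, 10, 11, 13, 14, 17}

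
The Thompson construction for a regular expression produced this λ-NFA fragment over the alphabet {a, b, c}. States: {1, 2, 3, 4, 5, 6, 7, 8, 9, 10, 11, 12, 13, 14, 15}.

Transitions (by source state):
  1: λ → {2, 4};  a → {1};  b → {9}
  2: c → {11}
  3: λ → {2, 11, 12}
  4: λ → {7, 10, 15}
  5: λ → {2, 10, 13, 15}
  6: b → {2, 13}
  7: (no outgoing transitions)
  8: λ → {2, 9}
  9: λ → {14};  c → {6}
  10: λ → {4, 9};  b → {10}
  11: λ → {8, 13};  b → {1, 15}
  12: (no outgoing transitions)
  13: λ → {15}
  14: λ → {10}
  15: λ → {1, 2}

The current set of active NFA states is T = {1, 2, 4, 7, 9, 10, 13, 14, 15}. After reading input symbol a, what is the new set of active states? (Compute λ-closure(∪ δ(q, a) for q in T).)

{1, 2, 4, 7, 9, 10, 14, 15}

1 on a → {1}.
No a-transition from 2, 4, 7, 9, 10, 13, 14, 15.
Union after reading a: {1}.
Now take the λ-closure:
From 1 via λ: add 2, 4.
From 4 via λ: add 7, 10, 15.
From 10 via λ: add 9.
From 9 via λ: add 14.
No new states can be added; the closed set is {1, 2, 4, 7, 9, 10, 14, 15}.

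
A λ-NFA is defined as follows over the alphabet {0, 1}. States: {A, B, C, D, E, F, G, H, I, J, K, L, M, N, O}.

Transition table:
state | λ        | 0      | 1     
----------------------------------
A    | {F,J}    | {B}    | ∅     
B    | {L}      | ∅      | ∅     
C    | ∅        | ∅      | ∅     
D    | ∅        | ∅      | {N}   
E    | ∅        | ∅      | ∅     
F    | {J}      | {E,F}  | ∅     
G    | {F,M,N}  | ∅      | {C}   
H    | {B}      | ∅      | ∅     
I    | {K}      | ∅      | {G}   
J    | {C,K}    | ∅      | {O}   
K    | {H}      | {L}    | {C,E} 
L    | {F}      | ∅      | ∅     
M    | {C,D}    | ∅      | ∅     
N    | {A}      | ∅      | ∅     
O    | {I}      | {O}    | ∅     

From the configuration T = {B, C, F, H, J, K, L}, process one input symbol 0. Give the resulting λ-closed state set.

F on 0 → {E, F}.
K on 0 → {L}.
No 0-transition from B, C, H, J, L.
Union after reading 0: {E, F, L}.
Now take the λ-closure:
From F via λ: add J.
From J via λ: add C, K.
From K via λ: add H.
From H via λ: add B.
No new states can be added; the closed set is {B, C, E, F, H, J, K, L}.

{B, C, E, F, H, J, K, L}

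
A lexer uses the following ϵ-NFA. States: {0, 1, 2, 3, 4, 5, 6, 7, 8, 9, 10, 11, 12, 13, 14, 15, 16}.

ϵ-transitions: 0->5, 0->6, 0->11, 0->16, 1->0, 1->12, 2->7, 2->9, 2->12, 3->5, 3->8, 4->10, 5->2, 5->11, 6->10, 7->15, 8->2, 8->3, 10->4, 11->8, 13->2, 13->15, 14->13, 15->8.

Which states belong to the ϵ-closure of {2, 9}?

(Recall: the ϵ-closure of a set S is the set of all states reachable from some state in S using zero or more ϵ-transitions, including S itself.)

{2, 3, 5, 7, 8, 9, 11, 12, 15}

Start with {2, 9}.
From 2 via ϵ: add 7, 12.
From 7 via ϵ: add 15.
From 15 via ϵ: add 8.
From 8 via ϵ: add 3.
From 3 via ϵ: add 5.
From 5 via ϵ: add 11.
No new states can be added; the closed set is {2, 3, 5, 7, 8, 9, 11, 12, 15}.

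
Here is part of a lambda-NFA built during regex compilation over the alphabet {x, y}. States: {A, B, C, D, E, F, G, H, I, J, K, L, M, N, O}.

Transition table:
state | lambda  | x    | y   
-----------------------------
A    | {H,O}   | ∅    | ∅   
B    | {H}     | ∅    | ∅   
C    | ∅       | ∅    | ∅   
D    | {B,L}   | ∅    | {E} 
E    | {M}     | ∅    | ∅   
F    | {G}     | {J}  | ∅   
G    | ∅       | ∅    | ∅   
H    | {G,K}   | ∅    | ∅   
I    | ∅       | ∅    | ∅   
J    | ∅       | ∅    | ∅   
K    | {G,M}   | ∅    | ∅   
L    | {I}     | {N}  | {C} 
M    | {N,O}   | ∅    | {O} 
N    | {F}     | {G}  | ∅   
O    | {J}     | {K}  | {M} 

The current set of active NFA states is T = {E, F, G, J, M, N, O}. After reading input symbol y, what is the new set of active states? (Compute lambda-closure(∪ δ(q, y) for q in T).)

{F, G, J, M, N, O}

M on y → {O}.
O on y → {M}.
No y-transition from E, F, G, J, N.
Union after reading y: {M, O}.
Now take the lambda-closure:
From M via lambda: add N.
From O via lambda: add J.
From N via lambda: add F.
From F via lambda: add G.
No new states can be added; the closed set is {F, G, J, M, N, O}.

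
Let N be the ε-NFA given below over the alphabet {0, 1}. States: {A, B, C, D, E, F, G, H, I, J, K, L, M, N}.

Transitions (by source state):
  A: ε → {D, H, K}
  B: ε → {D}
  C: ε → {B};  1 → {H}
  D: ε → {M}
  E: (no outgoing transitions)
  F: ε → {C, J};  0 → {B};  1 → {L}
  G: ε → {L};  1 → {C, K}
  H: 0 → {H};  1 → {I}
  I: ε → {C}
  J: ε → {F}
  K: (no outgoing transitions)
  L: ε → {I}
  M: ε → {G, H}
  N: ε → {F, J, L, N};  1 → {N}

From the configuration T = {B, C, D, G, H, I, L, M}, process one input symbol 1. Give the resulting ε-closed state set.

{B, C, D, G, H, I, K, L, M}

C on 1 → {H}.
G on 1 → {C, K}.
H on 1 → {I}.
No 1-transition from B, D, I, L, M.
Union after reading 1: {C, H, I, K}.
Now take the ε-closure:
From C via ε: add B.
From B via ε: add D.
From D via ε: add M.
From M via ε: add G.
From G via ε: add L.
No new states can be added; the closed set is {B, C, D, G, H, I, K, L, M}.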